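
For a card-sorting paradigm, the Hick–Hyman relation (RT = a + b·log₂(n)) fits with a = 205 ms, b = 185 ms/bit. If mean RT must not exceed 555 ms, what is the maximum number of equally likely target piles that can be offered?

3

185·log₂ n ≤ 555 − 205 = 350, giving log₂ n ≤ 1.8919 and n ≤ 3.711. The largest whole number is 3.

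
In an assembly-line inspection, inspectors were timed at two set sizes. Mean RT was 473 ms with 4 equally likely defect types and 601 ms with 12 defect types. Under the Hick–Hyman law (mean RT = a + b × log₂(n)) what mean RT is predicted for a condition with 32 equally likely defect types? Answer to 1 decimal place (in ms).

715.3 ms

RT is linear in log₂ n, so two points fix the line:
  b = (601 − 473) / (log₂ 12 − log₂ 4) = 128 / (3.5850 − 2) = 80.759 ms/bit
  a = 473 − 80.759 × 2 = 311.482 ms
Then RT(32) = 311.482 + 80.759 × log₂ 32 = 311.482 + 80.759 × 5 ≈ 715.277 ms.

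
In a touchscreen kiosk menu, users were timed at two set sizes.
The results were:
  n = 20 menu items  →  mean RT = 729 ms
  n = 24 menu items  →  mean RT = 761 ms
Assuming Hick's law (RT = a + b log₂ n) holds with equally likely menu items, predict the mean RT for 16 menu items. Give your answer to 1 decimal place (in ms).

With log₂ n on the abscissa the relation is linear; from the two conditions:
  b = (761 − 729) / (log₂ 24 − log₂ 20) = 32 / (4.5850 − 4.3219) = 121.657 ms/bit
  a = 729 − 121.657 × 4.3219 = 203.207 ms
Then RT(16) = 203.207 + 121.657 × log₂ 16 = 203.207 + 121.657 × 4 ≈ 689.835 ms.

689.8 ms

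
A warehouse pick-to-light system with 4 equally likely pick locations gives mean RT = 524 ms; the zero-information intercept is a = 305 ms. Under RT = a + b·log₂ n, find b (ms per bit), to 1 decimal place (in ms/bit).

b = (524 − 305) / log₂(4) = 219 / 2 = 109.500 ms/bit.

109.5 ms/bit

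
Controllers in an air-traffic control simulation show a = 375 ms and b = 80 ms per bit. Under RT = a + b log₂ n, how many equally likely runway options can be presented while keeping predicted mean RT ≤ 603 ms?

7

Set 375 + 80·log₂ n ≤ 603 → log₂ n ≤ (603 − 375)/80 = 2.8500.
So n ≤ 2^2.8500 = 7.210; the largest integer n is 7.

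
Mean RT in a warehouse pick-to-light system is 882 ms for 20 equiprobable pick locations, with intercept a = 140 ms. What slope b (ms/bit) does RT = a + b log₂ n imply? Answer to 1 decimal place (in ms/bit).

171.7 ms/bit

b = (882 − 140) / log₂(20) = 742 / 4.3219 = 171.683 ms/bit.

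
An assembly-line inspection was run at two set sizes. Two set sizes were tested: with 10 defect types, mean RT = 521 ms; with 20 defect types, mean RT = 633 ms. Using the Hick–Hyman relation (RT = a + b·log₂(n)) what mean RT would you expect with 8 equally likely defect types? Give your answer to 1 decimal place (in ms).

484.9 ms

Solve the two-equation system in a and b:
  b = (633 − 521) / (log₂ 20 − log₂ 10) = 112 / (4.3219 − 3.3219) = 112.000 ms/bit
  a = 521 − 112.000 × 3.3219 = 148.944 ms
Then RT(8) = 148.944 + 112.000 × log₂ 8 = 148.944 + 112.000 × 3 ≈ 484.944 ms.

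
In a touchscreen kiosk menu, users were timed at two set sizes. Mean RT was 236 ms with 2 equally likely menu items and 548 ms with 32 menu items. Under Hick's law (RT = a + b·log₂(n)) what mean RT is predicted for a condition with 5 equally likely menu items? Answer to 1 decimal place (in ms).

Fit slope and intercept:
  b = (548 − 236) / (log₂ 32 − log₂ 2) = 312 / (5 − 1) = 78.000 ms/bit
  a = 236 − 78.000 × 1 = 158.000 ms
Then RT(5) = 158.000 + 78.000 × log₂ 5 = 158.000 + 78.000 × 2.3219 ≈ 339.110 ms.

339.1 ms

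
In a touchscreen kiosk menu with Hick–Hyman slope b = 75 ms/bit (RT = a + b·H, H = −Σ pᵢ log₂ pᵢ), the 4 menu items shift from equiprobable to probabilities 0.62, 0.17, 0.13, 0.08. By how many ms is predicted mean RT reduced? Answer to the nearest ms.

The RT saving is b·ΔH. Equiprobable H₀ = log₂(4) = 2.0000 bits; with the given probabilities H = 1.5363 bits.
b·(H₀ − H) = 75 × (2.0000 − 1.5363) = 34.78 ms.

35 ms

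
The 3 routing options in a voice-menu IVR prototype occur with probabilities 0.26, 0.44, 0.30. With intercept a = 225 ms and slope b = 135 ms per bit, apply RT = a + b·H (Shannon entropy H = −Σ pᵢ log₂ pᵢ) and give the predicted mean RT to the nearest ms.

434 ms

Entropy contributions −pᵢ log₂ pᵢ: 0.5053, 0.5211, 0.5211; sum H = 1.5475 bits.
RT = a + bH = 225 + 135·1.5475 = 433.92 ms.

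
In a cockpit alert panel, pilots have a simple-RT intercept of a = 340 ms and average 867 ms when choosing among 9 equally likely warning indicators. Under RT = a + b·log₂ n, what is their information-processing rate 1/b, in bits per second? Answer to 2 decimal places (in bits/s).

6.02 bits/s

Choice component = 867 − 340 = 527 ms over log₂(9) = 3.1699 bits.
b = 527 / 3.1699 = 166.250 ms/bit, so 1/b = 6.015 bits/s.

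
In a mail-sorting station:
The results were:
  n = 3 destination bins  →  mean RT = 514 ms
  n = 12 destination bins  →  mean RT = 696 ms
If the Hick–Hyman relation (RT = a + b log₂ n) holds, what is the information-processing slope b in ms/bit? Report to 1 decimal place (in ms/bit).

91.0 ms/bit

b = (RT₂ − RT₁)/(log₂ n₂ − log₂ n₁) = (696 − 514)/(3.5850 − 1.5850) = 91.000 ms/bit.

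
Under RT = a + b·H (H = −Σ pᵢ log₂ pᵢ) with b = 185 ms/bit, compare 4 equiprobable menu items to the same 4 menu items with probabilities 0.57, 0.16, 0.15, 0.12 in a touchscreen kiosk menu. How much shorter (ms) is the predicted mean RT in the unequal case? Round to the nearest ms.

62 ms

Equiprobable entropy H₀ = log₂ 4 = 2.0000 bits.
Skewed entropy H = −Σ pᵢ log₂ pᵢ = 1.6629 bits.
ΔRT = b·(H₀ − H) = 185 × 0.3371 = 62.37 ms.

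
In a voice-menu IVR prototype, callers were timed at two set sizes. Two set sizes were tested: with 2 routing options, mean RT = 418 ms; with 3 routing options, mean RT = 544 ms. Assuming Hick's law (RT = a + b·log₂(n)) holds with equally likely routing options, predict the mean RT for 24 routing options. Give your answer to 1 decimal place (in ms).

1190.2 ms

With log₂ n on the abscissa the relation is linear; from the two conditions:
  b = (544 − 418) / (log₂ 3 − log₂ 2) = 126 / (1.5850 − 1) = 215.398 ms/bit
  a = 418 − 215.398 × 1 = 202.602 ms
Then RT(24) = 202.602 + 215.398 × log₂ 24 = 202.602 + 215.398 × 4.5850 ≈ 1190.195 ms.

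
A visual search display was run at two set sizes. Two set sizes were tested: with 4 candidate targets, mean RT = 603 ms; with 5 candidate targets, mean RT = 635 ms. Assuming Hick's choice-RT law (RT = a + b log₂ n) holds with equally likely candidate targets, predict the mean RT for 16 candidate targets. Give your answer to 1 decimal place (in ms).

RT is linear in log₂ n, so two points fix the line:
  b = (635 − 603) / (log₂ 5 − log₂ 4) = 32 / (2.3219 − 2) = 99.401 ms/bit
  a = 603 − 99.401 × 2 = 404.198 ms
Then RT(16) = 404.198 + 99.401 × log₂ 16 = 404.198 + 99.401 × 4 ≈ 801.802 ms.

801.8 ms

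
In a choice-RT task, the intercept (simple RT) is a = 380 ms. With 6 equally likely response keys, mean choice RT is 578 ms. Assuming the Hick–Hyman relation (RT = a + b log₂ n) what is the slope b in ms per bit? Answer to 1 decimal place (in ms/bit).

b = (578 − 380) / log₂(6) = 198 / 2.5850 = 76.597 ms/bit.

76.6 ms/bit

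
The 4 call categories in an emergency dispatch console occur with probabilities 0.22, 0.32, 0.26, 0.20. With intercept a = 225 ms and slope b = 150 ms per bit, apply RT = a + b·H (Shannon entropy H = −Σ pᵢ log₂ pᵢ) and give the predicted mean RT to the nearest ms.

521 ms

H = 0.22·log₂(1/0.22) + 0.32·log₂(1/0.32) + 0.26·log₂(1/0.26) + 0.20·log₂(1/0.20) = 1.9763 bits.
RT = 225 + 150 × 1.9763 = 521.44 ms.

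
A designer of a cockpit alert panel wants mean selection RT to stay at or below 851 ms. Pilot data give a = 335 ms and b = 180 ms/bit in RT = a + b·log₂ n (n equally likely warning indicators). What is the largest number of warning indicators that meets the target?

7

Set 335 + 180·log₂ n ≤ 851 → log₂ n ≤ (851 − 335)/180 = 2.8667.
So n ≤ 2^2.8667 = 7.294; the largest integer n is 7.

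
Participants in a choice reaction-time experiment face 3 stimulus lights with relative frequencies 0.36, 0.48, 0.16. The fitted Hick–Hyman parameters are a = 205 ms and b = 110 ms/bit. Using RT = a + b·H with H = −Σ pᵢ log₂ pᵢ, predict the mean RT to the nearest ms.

Entropy contributions −pᵢ log₂ pᵢ: 0.5306, 0.5083, 0.4230; sum H = 1.4619 bits.
RT = a + bH = 205 + 110·1.4619 = 365.81 ms.

366 ms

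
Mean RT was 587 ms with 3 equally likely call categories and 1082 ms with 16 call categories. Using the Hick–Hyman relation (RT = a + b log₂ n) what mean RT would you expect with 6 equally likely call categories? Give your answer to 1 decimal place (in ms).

792.0 ms

With log₂ n on the abscissa the relation is linear; from the two conditions:
  b = (1082 − 587) / (log₂ 16 − log₂ 3) = 495 / (4 − 1.5850) = 204.966 ms/bit
  a = 587 − 204.966 × 1.5850 = 262.137 ms
Then RT(6) = 262.137 + 204.966 × log₂ 6 = 262.137 + 204.966 × 2.5850 ≈ 791.966 ms.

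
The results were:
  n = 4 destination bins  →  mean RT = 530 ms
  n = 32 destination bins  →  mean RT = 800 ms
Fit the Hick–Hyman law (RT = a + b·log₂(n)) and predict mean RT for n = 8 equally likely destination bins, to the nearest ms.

620 ms

With log₂ n on the abscissa the relation is linear; from the two conditions:
  b = (800 − 530) / (log₂ 32 − log₂ 4) = 270 / (5 − 2) = 90 ms/bit
  a = 530 − 90 × 2 = 350 ms
Then RT(8) = 350 + 90 × log₂ 8 = 350 + 90 × 3 ≈ 620.000 ms.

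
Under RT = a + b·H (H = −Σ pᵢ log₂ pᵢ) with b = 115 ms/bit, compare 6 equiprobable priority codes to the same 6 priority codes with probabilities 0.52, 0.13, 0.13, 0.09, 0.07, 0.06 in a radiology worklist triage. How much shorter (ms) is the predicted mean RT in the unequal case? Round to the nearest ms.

58 ms

The RT saving is b·ΔH. Equiprobable H₀ = log₂(6) = 2.5850 bits; with the given probabilities H = 2.0806 bits.
b·(H₀ − H) = 115 × (2.5850 − 2.0806) = 58.00 ms.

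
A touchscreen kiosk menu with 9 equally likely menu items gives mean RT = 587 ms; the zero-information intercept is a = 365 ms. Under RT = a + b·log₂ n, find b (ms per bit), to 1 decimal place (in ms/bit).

log₂(9) = 3.1699 bits.
b = (RT − a)/log₂ n = (587 − 365) / 3.1699 = 70.033 ms/bit.

70.0 ms/bit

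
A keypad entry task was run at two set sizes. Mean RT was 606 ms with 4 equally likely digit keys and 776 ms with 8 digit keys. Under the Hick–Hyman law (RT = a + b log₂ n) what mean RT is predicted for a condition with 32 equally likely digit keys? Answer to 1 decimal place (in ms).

1116.0 ms

With log₂ n on the abscissa the relation is linear; from the two conditions:
  b = (776 − 606) / (log₂ 8 − log₂ 4) = 170 / (3 − 2) = 170.000 ms/bit
  a = 606 − 170.000 × 2 = 266.000 ms
Then RT(32) = 266.000 + 170.000 × log₂ 32 = 266.000 + 170.000 × 5 ≈ 1116.000 ms.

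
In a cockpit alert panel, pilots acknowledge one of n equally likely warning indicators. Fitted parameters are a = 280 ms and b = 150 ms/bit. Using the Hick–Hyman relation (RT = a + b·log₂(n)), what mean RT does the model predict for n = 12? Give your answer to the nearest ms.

log₂(12) = 3.5850 bits, so RT = 280 + 150 × 3.5850 ≈ 817.744 ms.

818 ms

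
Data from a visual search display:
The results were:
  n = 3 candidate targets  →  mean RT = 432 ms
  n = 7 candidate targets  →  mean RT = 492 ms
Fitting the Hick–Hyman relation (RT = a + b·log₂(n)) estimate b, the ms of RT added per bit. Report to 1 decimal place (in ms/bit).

49.1 ms/bit

Slope: b = (492 − 432) / (log₂ 7 − log₂ 3) = 60/1.2224 = 49.084 ms/bit.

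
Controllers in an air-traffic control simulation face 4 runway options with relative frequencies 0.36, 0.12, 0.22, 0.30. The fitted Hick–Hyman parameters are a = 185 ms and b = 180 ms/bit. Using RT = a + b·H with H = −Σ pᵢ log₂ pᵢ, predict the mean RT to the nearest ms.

Entropy contributions −pᵢ log₂ pᵢ: 0.5306, 0.3671, 0.4806, 0.5211; sum H = 1.8993 bits.
RT = a + bH = 185 + 180·1.8993 = 526.88 ms.

527 ms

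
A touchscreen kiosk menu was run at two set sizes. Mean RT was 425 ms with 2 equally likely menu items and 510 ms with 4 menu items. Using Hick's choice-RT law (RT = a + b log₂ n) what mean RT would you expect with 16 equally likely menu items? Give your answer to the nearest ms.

Solve the two-equation system in a and b:
  b = (510 − 425) / (log₂ 4 − log₂ 2) = 85 / (2 − 1) = 85 ms/bit
  a = 425 − 85 × 1 = 340 ms
Then RT(16) = 340 + 85 × log₂ 16 = 340 + 85 × 4 ≈ 680.000 ms.

680 ms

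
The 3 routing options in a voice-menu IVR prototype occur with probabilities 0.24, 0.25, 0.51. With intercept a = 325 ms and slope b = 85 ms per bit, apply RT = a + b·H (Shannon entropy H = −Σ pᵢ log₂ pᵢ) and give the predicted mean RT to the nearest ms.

452 ms

Entropy contributions −pᵢ log₂ pᵢ: 0.4941, 0.5000, 0.4954; sum H = 1.4896 bits.
RT = a + bH = 325 + 85·1.4896 = 451.61 ms.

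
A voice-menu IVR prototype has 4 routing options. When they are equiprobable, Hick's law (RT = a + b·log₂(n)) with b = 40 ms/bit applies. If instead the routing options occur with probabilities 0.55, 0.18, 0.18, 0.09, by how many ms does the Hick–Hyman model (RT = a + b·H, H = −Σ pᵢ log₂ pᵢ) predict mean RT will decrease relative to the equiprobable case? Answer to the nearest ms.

Equiprobable entropy H₀ = log₂ 4 = 2.0000 bits.
Skewed entropy H = −Σ pᵢ log₂ pᵢ = 1.6776 bits.
ΔRT = b·(H₀ − H) = 40 × 0.3224 = 12.89 ms.

13 ms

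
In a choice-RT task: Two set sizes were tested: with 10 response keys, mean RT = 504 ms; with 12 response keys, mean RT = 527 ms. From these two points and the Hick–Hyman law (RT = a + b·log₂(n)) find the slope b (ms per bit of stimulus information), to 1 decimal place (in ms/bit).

The slope on a log₂ axis is (527 − 504) / (3.5850 − 3.3219) = 87.441 ms/bit.

87.4 ms/bit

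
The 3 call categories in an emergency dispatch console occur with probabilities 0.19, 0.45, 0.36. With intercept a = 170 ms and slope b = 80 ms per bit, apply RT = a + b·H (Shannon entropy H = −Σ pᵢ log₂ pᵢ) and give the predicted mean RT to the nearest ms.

290 ms

Entropy contributions −pᵢ log₂ pᵢ: 0.4552, 0.5184, 0.5306; sum H = 1.5042 bits.
RT = a + bH = 170 + 80·1.5042 = 290.34 ms.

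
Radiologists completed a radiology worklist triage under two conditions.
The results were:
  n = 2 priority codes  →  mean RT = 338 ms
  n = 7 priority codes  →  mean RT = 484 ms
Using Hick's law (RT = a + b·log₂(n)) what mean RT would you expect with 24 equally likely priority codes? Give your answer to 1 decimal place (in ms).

Solve the two-equation system in a and b:
  b = (484 − 338) / (log₂ 7 − log₂ 2) = 146 / (2.8074 − 1) = 80.781 ms/bit
  a = 338 − 80.781 × 1 = 257.219 ms
Then RT(24) = 257.219 + 80.781 × log₂ 24 = 257.219 + 80.781 × 4.5850 ≈ 627.597 ms.

627.6 ms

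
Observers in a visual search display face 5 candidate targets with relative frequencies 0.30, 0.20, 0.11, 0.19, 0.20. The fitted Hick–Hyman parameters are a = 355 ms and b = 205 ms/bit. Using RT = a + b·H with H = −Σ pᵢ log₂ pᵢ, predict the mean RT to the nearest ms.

817 ms

H = 0.30·log₂(1/0.30) + 0.20·log₂(1/0.20) + 0.11·log₂(1/0.11) + 0.19·log₂(1/0.19) + 0.20·log₂(1/0.20) = 2.2554 bits.
RT = 355 + 205 × 2.2554 = 817.35 ms.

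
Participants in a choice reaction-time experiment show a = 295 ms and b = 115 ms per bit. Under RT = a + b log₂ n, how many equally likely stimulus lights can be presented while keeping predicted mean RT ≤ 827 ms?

115·log₂ n ≤ 827 − 295 = 532, giving log₂ n ≤ 4.6261 and n ≤ 24.694. The largest whole number is 24.

24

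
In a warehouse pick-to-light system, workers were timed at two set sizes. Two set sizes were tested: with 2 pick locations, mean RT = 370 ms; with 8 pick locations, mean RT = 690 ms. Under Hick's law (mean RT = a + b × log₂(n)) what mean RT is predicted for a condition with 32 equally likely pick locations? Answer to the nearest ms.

1010 ms

Solve the two-equation system in a and b:
  b = (690 − 370) / (log₂ 8 − log₂ 2) = 320 / (3 − 1) = 160 ms/bit
  a = 370 − 160 × 1 = 210 ms
Then RT(32) = 210 + 160 × log₂ 32 = 210 + 160 × 5 ≈ 1010.000 ms.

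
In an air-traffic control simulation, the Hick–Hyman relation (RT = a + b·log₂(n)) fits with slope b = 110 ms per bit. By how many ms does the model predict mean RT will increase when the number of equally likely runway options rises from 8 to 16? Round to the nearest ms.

110 ms

ΔRT = (a + b log₂ n₂) − (a + b log₂ n₁) = b·(log₂ n₂ − log₂ n₁).
log₂(16) − log₂(8) = log₂(16/8) = log₂(2) = 1.
ΔRT = 110 × 1.0000 = 110.000 ms.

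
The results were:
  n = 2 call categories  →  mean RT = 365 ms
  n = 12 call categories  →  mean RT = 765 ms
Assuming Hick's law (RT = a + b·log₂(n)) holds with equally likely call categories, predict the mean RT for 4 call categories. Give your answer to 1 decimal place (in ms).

Solve the two-equation system in a and b:
  b = (765 − 365) / (log₂ 12 − log₂ 2) = 400 / (3.5850 − 1) = 154.741 ms/bit
  a = 365 − 154.741 × 1 = 210.259 ms
Then RT(4) = 210.259 + 154.741 × log₂ 4 = 210.259 + 154.741 × 2 ≈ 519.741 ms.

519.7 ms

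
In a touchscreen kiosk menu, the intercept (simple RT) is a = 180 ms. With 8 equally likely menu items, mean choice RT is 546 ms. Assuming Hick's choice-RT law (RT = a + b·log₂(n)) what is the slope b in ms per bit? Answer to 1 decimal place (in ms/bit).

122.0 ms/bit

log₂(8) = 3 bits.
b = (RT − a)/log₂ n = (546 − 180) / 3 = 122.000 ms/bit.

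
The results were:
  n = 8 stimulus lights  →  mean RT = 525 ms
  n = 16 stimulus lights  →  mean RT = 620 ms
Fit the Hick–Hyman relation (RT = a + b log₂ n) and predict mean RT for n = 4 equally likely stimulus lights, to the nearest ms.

430 ms

With log₂ n on the abscissa the relation is linear; from the two conditions:
  b = (620 − 525) / (log₂ 16 − log₂ 8) = 95 / (4 − 3) = 95 ms/bit
  a = 525 − 95 × 3 = 240 ms
Then RT(4) = 240 + 95 × log₂ 4 = 240 + 95 × 2 ≈ 430.000 ms.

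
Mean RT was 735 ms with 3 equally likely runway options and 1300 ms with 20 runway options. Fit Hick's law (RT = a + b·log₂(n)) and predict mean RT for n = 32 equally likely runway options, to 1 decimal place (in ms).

1440.0 ms

With log₂ n on the abscissa the relation is linear; from the two conditions:
  b = (1300 − 735) / (log₂ 20 − log₂ 3) = 565 / (4.3219 − 1.5850) = 206.433 ms/bit
  a = 735 − 206.433 × 1.5850 = 407.811 ms
Then RT(32) = 407.811 + 206.433 × log₂ 32 = 407.811 + 206.433 × 5 ≈ 1439.976 ms.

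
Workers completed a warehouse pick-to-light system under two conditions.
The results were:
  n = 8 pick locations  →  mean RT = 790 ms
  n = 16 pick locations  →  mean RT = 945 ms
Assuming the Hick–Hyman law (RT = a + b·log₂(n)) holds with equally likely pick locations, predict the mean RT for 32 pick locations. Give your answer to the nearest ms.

Fit slope and intercept:
  b = (945 − 790) / (log₂ 16 − log₂ 8) = 155 / (4 − 3) = 155 ms/bit
  a = 790 − 155 × 3 = 325 ms
Then RT(32) = 325 + 155 × log₂ 32 = 325 + 155 × 5 ≈ 1100.000 ms.

1100 ms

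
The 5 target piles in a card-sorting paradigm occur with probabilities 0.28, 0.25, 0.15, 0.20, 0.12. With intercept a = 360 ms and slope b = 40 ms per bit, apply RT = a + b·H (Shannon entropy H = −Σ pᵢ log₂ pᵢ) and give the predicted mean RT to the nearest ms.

450 ms

Entropy contributions −pᵢ log₂ pᵢ: 0.5142, 0.5000, 0.4105, 0.4644, 0.3671; sum H = 2.2562 bits.
RT = a + bH = 360 + 40·2.2562 = 450.25 ms.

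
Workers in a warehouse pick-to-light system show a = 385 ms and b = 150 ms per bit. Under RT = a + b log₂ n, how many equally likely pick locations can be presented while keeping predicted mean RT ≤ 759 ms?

Information budget: (759 − 385)/150 = 2.4933 bits, so n ≤ 2^2.4933 = 5.631 → at most 5.

5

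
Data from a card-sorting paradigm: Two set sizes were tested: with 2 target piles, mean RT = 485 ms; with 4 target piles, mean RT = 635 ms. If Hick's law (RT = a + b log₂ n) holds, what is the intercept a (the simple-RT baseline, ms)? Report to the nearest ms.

335 ms

Slope: b = (635 − 485) / (log₂ 4 − log₂ 2) = 150/1.0000 = 150 ms/bit.
Intercept: a = 485 − 150·log₂(2) = 335.000 ms.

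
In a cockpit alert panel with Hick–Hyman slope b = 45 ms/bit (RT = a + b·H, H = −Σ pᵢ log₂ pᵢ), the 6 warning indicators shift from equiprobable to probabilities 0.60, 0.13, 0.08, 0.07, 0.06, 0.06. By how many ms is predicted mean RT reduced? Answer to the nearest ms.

32 ms

Equiprobable entropy H₀ = log₂ 6 = 2.5850 bits.
Skewed entropy H = −Σ pᵢ log₂ pᵢ = 1.8720 bits.
ΔRT = b·(H₀ − H) = 45 × 0.7130 = 32.09 ms.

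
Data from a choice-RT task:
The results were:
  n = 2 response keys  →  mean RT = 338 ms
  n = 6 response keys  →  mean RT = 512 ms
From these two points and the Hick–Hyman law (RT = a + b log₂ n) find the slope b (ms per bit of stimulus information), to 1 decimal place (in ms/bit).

The slope on a log₂ axis is (512 − 338) / (2.5850 − 1) = 109.782 ms/bit.

109.8 ms/bit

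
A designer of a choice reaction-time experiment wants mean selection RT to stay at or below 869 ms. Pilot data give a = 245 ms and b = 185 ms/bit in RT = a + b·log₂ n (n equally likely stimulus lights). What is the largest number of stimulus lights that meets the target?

10

Set 245 + 185·log₂ n ≤ 869 → log₂ n ≤ (869 − 245)/185 = 3.3730.
So n ≤ 2^3.3730 = 10.360; the largest integer n is 10.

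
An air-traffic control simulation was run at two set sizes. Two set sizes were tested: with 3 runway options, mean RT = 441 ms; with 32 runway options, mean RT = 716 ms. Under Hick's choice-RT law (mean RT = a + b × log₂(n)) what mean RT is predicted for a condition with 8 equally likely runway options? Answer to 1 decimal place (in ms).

Fit slope and intercept:
  b = (716 − 441) / (log₂ 32 − log₂ 3) = 275 / (5 − 1.5850) = 80.526 ms/bit
  a = 441 − 80.526 × 1.5850 = 313.369 ms
Then RT(8) = 313.369 + 80.526 × log₂ 8 = 313.369 + 80.526 × 3 ≈ 554.948 ms.

554.9 ms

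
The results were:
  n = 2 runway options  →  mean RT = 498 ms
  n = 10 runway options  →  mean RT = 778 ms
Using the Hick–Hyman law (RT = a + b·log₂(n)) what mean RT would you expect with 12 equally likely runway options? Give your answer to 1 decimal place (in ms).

809.7 ms

Solve the two-equation system in a and b:
  b = (778 − 498) / (log₂ 10 − log₂ 2) = 280 / (3.3219 − 1) = 120.589 ms/bit
  a = 498 − 120.589 × 1 = 377.411 ms
Then RT(12) = 377.411 + 120.589 × log₂ 12 = 377.411 + 120.589 × 3.5850 ≈ 809.719 ms.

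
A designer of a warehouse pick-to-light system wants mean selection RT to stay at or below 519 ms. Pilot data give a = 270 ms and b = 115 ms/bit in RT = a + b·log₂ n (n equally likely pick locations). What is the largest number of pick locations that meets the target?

4

Set 270 + 115·log₂ n ≤ 519 → log₂ n ≤ (519 − 270)/115 = 2.1652.
So n ≤ 2^2.1652 = 4.485; the largest integer n is 4.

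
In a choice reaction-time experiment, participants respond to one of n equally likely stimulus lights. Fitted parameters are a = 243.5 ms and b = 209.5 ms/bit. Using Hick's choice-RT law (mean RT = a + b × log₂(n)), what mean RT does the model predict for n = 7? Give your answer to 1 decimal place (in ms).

831.6 ms

log₂(7) = 2.8074 bits, so RT = 243.5 + 209.5 × 2.8074 ≈ 831.641 ms.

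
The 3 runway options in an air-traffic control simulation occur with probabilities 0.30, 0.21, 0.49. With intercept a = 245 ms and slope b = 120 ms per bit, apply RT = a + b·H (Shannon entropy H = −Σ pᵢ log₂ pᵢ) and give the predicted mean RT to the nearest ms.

Entropy contributions −pᵢ log₂ pᵢ: 0.5211, 0.4728, 0.5043; sum H = 1.4982 bits.
RT = a + bH = 245 + 120·1.4982 = 424.78 ms.

425 ms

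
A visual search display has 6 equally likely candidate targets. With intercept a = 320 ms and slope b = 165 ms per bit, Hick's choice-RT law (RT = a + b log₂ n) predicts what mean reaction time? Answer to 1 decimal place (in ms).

log₂(6) = 2.5850 bits, so RT = 320 + 165 × 2.5850 ≈ 746.519 ms.

746.5 ms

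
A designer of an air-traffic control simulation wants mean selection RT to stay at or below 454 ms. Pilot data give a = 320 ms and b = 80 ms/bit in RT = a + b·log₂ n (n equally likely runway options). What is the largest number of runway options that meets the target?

Information budget: (454 − 320)/80 = 1.6750 bits, so n ≤ 2^1.6750 = 3.193 → at most 3.

3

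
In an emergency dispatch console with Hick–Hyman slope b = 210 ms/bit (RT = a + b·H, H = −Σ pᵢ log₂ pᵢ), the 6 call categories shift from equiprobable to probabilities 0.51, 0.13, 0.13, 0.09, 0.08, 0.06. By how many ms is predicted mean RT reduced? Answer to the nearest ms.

100 ms

Equiprobable entropy H₀ = log₂ 6 = 2.5850 bits.
Skewed entropy H = −Σ pᵢ log₂ pᵢ = 2.1084 bits.
ΔRT = b·(H₀ − H) = 210 × 0.4765 = 100.08 ms.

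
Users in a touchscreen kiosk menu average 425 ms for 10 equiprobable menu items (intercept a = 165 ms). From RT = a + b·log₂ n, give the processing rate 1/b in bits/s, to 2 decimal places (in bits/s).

Choice component = 425 − 165 = 260 ms over log₂(10) = 3.3219 bits.
b = 260 / 3.3219 = 78.268 ms/bit, so 1/b = 12.777 bits/s.

12.78 bits/s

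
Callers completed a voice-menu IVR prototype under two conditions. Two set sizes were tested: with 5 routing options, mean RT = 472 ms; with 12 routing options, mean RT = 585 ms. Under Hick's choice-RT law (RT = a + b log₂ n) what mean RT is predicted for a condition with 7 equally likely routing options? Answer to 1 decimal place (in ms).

With log₂ n on the abscissa the relation is linear; from the two conditions:
  b = (585 − 472) / (log₂ 12 − log₂ 5) = 113 / (3.5850 − 2.3219) = 89.467 ms/bit
  a = 472 − 89.467 × 2.3219 = 264.264 ms
Then RT(7) = 264.264 + 89.467 × log₂ 7 = 264.264 + 89.467 × 2.8074 ≈ 515.430 ms.

515.4 ms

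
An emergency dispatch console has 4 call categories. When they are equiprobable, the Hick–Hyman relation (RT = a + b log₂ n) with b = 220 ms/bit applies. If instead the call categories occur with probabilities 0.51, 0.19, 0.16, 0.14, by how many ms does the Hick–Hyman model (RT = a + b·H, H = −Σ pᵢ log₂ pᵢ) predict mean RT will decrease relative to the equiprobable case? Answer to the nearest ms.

The RT saving is b·ΔH. Equiprobable H₀ = log₂(4) = 2.0000 bits; with the given probabilities H = 1.7708 bits.
b·(H₀ − H) = 220 × (2.0000 − 1.7708) = 50.43 ms.

50 ms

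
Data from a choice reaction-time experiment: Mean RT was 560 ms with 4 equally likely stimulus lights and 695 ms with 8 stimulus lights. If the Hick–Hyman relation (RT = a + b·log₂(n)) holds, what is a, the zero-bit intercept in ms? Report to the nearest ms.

290 ms

b = (RT₂ − RT₁)/(log₂ n₂ − log₂ n₁) = (695 − 560)/(3 − 2) = 135 ms/bit.
Intercept: a = 560 − 135·log₂(4) = 290.000 ms.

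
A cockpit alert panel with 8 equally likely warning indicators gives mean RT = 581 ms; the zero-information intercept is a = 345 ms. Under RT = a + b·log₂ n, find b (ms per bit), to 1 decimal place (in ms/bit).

log₂(8) = 3 bits.
b = (RT − a)/log₂ n = (581 − 345) / 3 = 78.667 ms/bit.

78.7 ms/bit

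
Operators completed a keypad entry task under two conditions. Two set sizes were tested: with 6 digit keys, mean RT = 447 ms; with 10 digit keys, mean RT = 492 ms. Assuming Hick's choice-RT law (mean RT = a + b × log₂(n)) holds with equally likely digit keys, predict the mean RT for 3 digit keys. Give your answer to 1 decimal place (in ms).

RT is linear in log₂ n, so two points fix the line:
  b = (492 − 447) / (log₂ 10 − log₂ 6) = 45 / (3.3219 − 2.5850) = 61.061 ms/bit
  a = 447 − 61.061 × 2.5850 = 289.159 ms
Then RT(3) = 289.159 + 61.061 × log₂ 3 = 289.159 + 61.061 × 1.5850 ≈ 385.939 ms.

385.9 ms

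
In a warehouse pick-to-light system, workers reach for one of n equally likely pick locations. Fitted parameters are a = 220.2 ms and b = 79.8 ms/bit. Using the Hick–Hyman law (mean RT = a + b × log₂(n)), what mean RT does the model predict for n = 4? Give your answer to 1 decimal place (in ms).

379.8 ms

log₂(4) = 2 bits, so RT = 220.2 + 79.8 × 2 ≈ 379.800 ms.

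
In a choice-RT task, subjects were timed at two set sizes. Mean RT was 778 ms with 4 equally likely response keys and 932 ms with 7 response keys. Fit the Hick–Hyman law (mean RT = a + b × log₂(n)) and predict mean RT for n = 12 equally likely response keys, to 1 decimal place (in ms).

1080.3 ms

Fit slope and intercept:
  b = (932 − 778) / (log₂ 7 − log₂ 4) = 154 / (2.8074 − 2) = 190.746 ms/bit
  a = 778 − 190.746 × 2 = 396.507 ms
Then RT(12) = 396.507 + 190.746 × log₂ 12 = 396.507 + 190.746 × 3.5850 ≈ 1080.326 ms.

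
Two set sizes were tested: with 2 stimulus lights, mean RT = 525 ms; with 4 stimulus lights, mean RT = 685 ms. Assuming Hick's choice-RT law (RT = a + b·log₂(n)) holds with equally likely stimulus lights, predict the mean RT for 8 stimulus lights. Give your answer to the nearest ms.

With log₂ n on the abscissa the relation is linear; from the two conditions:
  b = (685 − 525) / (log₂ 4 − log₂ 2) = 160 / (2 − 1) = 160 ms/bit
  a = 525 − 160 × 1 = 365 ms
Then RT(8) = 365 + 160 × log₂ 8 = 365 + 160 × 3 ≈ 845.000 ms.

845 ms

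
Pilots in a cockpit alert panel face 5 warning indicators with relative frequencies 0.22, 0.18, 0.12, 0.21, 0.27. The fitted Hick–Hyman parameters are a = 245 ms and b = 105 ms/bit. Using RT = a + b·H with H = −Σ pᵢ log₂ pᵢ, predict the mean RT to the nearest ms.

Entropy contributions −pᵢ log₂ pᵢ: 0.4806, 0.4453, 0.3671, 0.4728, 0.5100; sum H = 2.2758 bits.
RT = a + bH = 245 + 105·2.2758 = 483.96 ms.

484 ms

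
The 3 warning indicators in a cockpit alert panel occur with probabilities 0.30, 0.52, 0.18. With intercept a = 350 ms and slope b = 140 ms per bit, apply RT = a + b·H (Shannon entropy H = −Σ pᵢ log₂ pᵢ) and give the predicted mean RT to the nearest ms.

Entropy contributions −pᵢ log₂ pᵢ: 0.5211, 0.4906, 0.4453; sum H = 1.4570 bits.
RT = a + bH = 350 + 140·1.4570 = 553.98 ms.

554 ms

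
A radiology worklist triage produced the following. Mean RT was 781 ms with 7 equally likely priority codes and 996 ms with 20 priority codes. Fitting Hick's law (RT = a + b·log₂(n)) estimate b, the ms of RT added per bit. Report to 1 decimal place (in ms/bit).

142.0 ms/bit

b = (RT₂ − RT₁)/(log₂ n₂ − log₂ n₁) = (996 − 781)/(4.3219 − 2.8074) = 141.954 ms/bit.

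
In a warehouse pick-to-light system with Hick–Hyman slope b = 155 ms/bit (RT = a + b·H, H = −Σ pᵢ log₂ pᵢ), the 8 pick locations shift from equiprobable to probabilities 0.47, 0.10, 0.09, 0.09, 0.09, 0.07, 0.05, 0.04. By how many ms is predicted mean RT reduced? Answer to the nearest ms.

85 ms

The RT saving is b·ΔH. Equiprobable H₀ = log₂(8) = 3.0000 bits; with the given probabilities H = 2.4525 bits.
b·(H₀ − H) = 155 × (3.0000 − 2.4525) = 84.86 ms.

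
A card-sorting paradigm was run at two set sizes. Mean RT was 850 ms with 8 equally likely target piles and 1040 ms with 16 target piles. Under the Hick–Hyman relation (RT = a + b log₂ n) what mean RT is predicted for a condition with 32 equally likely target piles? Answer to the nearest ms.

With log₂ n on the abscissa the relation is linear; from the two conditions:
  b = (1040 − 850) / (log₂ 16 − log₂ 8) = 190 / (4 − 3) = 190 ms/bit
  a = 850 − 190 × 3 = 280 ms
Then RT(32) = 280 + 190 × log₂ 32 = 280 + 190 × 5 ≈ 1230.000 ms.

1230 ms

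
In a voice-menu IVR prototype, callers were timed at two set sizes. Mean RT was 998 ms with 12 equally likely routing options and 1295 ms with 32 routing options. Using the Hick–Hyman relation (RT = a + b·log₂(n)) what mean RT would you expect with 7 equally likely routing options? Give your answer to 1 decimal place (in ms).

834.8 ms

RT is linear in log₂ n, so two points fix the line:
  b = (1295 − 998) / (log₂ 32 − log₂ 12) = 297 / (5 − 3.5850) = 209.888 ms/bit
  a = 998 − 209.888 × 3.5850 = 245.558 ms
Then RT(7) = 245.558 + 209.888 × log₂ 7 = 245.558 + 209.888 × 2.8074 ≈ 834.789 ms.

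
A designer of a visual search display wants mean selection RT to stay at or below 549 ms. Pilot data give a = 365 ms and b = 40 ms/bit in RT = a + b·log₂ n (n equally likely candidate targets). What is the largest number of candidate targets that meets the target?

Information budget: (549 − 365)/40 = 4.6000 bits, so n ≤ 2^4.6000 = 24.251 → at most 24.

24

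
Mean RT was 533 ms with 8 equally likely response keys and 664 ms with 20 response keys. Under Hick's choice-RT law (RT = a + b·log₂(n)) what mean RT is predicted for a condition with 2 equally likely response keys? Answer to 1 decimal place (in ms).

With log₂ n on the abscissa the relation is linear; from the two conditions:
  b = (664 − 533) / (log₂ 20 − log₂ 8) = 131 / (4.3219 − 3) = 99.098 ms/bit
  a = 533 − 99.098 × 3 = 235.707 ms
Then RT(2) = 235.707 + 99.098 × log₂ 2 = 235.707 + 99.098 × 1 ≈ 334.805 ms.

334.8 ms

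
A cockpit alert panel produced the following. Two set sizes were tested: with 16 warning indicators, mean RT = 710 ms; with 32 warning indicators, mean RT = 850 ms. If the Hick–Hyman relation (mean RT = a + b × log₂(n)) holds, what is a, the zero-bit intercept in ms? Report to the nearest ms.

Slope: b = (850 − 710) / (log₂ 32 − log₂ 16) = 140/1.0000 = 140 ms/bit.
a = RT₁ − b·log₂ n₁ = 710 − 140 × 4 = 150.000 ms.

150 ms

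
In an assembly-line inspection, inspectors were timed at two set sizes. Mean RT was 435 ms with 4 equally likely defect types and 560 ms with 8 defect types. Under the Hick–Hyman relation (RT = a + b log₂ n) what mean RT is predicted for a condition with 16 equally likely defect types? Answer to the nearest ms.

685 ms

Fit slope and intercept:
  b = (560 − 435) / (log₂ 8 − log₂ 4) = 125 / (3 − 2) = 125 ms/bit
  a = 435 − 125 × 2 = 185 ms
Then RT(16) = 185 + 125 × log₂ 16 = 185 + 125 × 4 ≈ 685.000 ms.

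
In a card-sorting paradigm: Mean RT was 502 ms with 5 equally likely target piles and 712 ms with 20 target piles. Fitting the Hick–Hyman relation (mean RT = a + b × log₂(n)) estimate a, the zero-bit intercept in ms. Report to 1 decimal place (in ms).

The slope on a log₂ axis is (712 − 502) / (4.3219 − 2.3219) = 105.000 ms/bit.
Intercept: a = 502 − 105.000·log₂(5) = 258.198 ms.

258.2 ms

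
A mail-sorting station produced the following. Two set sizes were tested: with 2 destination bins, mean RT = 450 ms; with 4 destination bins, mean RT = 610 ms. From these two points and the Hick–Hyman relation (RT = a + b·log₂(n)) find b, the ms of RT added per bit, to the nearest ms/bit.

160 ms/bit

Slope: b = (610 − 450) / (log₂ 4 − log₂ 2) = 160/1.0000 = 160 ms/bit.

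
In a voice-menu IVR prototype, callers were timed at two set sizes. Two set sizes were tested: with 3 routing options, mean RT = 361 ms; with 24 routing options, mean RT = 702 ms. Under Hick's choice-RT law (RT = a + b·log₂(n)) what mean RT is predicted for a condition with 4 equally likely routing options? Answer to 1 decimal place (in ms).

408.2 ms

Solve the two-equation system in a and b:
  b = (702 − 361) / (log₂ 24 − log₂ 3) = 341 / (4.5850 − 1.5850) = 113.667 ms/bit
  a = 361 − 113.667 × 1.5850 = 180.843 ms
Then RT(4) = 180.843 + 113.667 × log₂ 4 = 180.843 + 113.667 × 2 ≈ 408.176 ms.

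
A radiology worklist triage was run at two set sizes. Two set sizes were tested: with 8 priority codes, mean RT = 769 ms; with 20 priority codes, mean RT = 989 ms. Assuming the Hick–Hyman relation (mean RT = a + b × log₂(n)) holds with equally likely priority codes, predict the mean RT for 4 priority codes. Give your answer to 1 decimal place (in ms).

602.6 ms

With log₂ n on the abscissa the relation is linear; from the two conditions:
  b = (989 − 769) / (log₂ 20 − log₂ 8) = 220 / (4.3219 − 3) = 166.424 ms/bit
  a = 769 − 166.424 × 3 = 269.729 ms
Then RT(4) = 269.729 + 166.424 × log₂ 4 = 269.729 + 166.424 × 2 ≈ 602.576 ms.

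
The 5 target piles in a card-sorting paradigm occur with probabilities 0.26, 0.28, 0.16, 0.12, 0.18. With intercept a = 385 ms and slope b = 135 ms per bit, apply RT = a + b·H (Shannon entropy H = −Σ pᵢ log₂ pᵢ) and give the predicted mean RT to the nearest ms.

H = 0.26·log₂(1/0.26) + 0.28·log₂(1/0.28) + 0.16·log₂(1/0.16) + 0.12·log₂(1/0.12) + 0.18·log₂(1/0.18) = 2.2549 bits.
RT = 385 + 135 × 2.2549 = 689.41 ms.

689 ms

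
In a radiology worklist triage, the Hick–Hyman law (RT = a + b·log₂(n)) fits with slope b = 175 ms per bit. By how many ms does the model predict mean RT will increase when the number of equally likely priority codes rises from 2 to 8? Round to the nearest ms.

The intercept a cancels: ΔRT = b·(log₂ n₂ − log₂ n₁) = b·log₂(n₂/n₁).
log₂(8) − log₂(2) = log₂(8/2) = log₂(4) = 2.
ΔRT = 175 × 2.0000 = 350.000 ms.

350 ms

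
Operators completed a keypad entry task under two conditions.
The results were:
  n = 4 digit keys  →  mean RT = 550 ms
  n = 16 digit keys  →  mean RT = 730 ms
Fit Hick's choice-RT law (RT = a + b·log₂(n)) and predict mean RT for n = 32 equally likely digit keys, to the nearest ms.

Fit slope and intercept:
  b = (730 − 550) / (log₂ 16 − log₂ 4) = 180 / (4 − 2) = 90 ms/bit
  a = 550 − 90 × 2 = 370 ms
Then RT(32) = 370 + 90 × log₂ 32 = 370 + 90 × 5 ≈ 820.000 ms.

820 ms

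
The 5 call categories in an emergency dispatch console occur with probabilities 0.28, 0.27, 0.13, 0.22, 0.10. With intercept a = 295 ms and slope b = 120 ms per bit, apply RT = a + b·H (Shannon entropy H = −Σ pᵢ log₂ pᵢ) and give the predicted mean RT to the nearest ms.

Entropy contributions −pᵢ log₂ pᵢ: 0.5142, 0.5100, 0.3826, 0.4806, 0.3322; sum H = 2.2197 bits.
RT = a + bH = 295 + 120·2.2197 = 561.36 ms.

561 ms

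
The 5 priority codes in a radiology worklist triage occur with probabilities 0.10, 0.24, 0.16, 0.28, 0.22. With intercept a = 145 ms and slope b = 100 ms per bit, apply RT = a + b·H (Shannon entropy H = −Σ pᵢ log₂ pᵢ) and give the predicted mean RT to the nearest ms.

369 ms

Entropy contributions −pᵢ log₂ pᵢ: 0.3322, 0.4941, 0.4230, 0.5142, 0.4806; sum H = 2.2441 bits.
RT = a + bH = 145 + 100·2.2441 = 369.41 ms.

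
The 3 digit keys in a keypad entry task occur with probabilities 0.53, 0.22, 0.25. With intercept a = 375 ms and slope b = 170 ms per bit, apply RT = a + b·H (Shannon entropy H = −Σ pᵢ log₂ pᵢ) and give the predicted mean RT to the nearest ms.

624 ms

Entropy contributions −pᵢ log₂ pᵢ: 0.4854, 0.4806, 0.5000; sum H = 1.4660 bits.
RT = a + bH = 375 + 170·1.4660 = 624.22 ms.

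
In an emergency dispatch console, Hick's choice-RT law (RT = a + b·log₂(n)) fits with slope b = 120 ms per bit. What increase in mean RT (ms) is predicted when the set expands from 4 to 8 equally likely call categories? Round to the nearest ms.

120 ms

ΔRT = (a + b log₂ n₂) − (a + b log₂ n₁) = b·(log₂ n₂ − log₂ n₁).
log₂(8) − log₂(4) = log₂(8/4) = log₂(2) = 1.
ΔRT = 120 × 1.0000 = 120.000 ms.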